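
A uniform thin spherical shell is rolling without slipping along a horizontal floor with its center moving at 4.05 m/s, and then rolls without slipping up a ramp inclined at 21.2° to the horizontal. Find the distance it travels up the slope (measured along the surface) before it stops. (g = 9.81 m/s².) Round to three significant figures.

d ≈ 3.85 m

The moment of inertia is (2/3)MR², giving k ≡ I/(MR²) = 2/3.
Pure rolling means v = ωR; then KE = ½Mv² + ½I(v/R)² = ½(1+k)Mv² = (5/6)Mv².
Setting this equal to Mgh gives the vertical rise h = (1+k)v₀²/(2g) = 1.667×4.05²/(2×9.81) = 1.393 m.
Along the incline, d = h/sinθ = 1.393/sin21.2° ≈ 3.85 m.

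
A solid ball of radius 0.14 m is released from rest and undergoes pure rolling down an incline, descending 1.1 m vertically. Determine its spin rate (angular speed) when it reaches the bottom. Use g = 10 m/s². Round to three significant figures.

Here I = (2/5)MR², so the shape factor k = I/(MR²) = 0.4.
Since it rolls without slipping, ω = v/R and KE = ½Mv² + ½Iω² = ½(1+k)Mv² = (7/10)Mv².
Energy conservation Mgh = ½(1+k)Mv² gives v = √(2gh/(1+k)) = √(2 × 10 × 1.1 / 1.4) = 3.964 m/s.
Then ω = v/R = 3.964 / 0.14 ≈ 28.3 rad/s.

ω ≈ 28.3 rad/s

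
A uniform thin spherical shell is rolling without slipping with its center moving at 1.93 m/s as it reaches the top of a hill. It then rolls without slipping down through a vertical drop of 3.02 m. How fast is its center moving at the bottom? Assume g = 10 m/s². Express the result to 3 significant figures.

v ≈ 6.32 m/s

With I = (2/3)MR², the ratio k = I/(MR²) is 2/3.
Pure rolling means v = ωR; then KE = ½Mv² + ½I(v/R)² = ½(1+k)Mv² = (5/6)Mv².
Conserving energy between top and bottom: (5/6)Mv² = (5/6)Mv₀² + Mgh, hence v² = v₀² + 2gh/(1+k).
v = √(1.93² + 2×10×3.02/1.667) = √39.96 ≈ 6.32 m/s.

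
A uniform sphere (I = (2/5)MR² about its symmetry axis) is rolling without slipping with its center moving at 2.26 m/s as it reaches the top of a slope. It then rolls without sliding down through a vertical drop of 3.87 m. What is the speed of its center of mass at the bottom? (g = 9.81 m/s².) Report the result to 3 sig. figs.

Here I = (2/5)MR², so the shape factor k = I/(MR²) = 0.4.
Rolling without slipping gives ω = v/R, so the total kinetic energy is ½Mv² + ½Iω² = ½(1+k)Mv² = (7/10)Mv².
Energy conservation: (7/10)Mv₀² + Mgh = (7/10)Mv², so v² = v₀² + 2gh/(1+k).
v = √(2.26² + 2×9.81×3.87/1.4) = √59.34 ≈ 7.70 m/s.

v ≈ 7.70 m/s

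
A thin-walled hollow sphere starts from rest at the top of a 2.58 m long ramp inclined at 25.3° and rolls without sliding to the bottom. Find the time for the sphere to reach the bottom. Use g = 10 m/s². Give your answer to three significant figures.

The moment of inertia is (2/3)MR², giving k ≡ I/(MR²) = 2/3.
Translational: Mg sinθ − f = Ma. Rotational about the CM: fR = Iα = kMRa, so f = kMa.
Hence a = g sinθ/(1+k) = 10×sin25.3°/1.667 = 2.564 m/s².
With constant a from rest, t = √(2L/a) = √(2·2.58/2.564) ≈ 1.42 s.

t ≈ 1.42 s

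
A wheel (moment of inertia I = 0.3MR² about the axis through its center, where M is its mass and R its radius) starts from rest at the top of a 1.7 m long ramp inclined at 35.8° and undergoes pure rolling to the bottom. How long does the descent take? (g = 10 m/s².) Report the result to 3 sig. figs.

The moment of inertia is 0.3MR², giving k ≡ I/(MR²) = 0.3.
Along the incline Mg sinθ − f = Ma, and torque about the center fR = Iα = kMR²(a/R) gives f = kMa.
Hence a = g sinθ/(1+k) = 10×sin35.8°/1.3 = 4.5 m/s².
Starting from rest, L = ½at², so t = √(2L/a) = √(2×1.7/4.5) ≈ 0.869 s.

t ≈ 0.869 s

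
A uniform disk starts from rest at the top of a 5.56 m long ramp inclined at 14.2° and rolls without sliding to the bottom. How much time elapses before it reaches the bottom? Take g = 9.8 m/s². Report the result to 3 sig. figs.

The moment of inertia is (1/2)MR², giving k ≡ I/(MR²) = 0.5.
Newton's second law down the slope: Mg sinθ − f = Ma. The torque equation fR = Iα (with α = a/R) gives f = kMa.
Hence a = g sinθ/(1+k) = 9.8×sin14.2°/1.5 = 1.603 m/s².
Starting from rest, L = ½at², so t = √(2L/a) = √(2×5.56/1.603) ≈ 2.63 s.

t ≈ 2.63 s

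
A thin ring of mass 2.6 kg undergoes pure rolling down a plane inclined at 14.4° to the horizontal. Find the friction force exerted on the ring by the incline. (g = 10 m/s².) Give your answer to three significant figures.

The moment of inertia is MR², giving k ≡ I/(MR²) = 1.
Along the incline Mg sinθ − f = Ma, and torque about the center fR = Iα = kMR²(a/R) gives f = kMa.
Combining, a = g sinθ/(1+k) and f = kMa = kMg sinθ/(1+k).
f = 1 × 2.6 × 10 × sin14.4° / 2 ≈ 3.23 N.

f ≈ 3.23 N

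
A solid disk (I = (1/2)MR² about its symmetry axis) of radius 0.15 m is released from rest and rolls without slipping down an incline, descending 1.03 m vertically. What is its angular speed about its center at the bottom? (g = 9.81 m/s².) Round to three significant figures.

ω ≈ 24.5 rad/s

With I = (1/2)MR², the ratio k = I/(MR²) is 0.5.
Pure rolling means v = ωR; then KE = ½Mv² + ½I(v/R)² = ½(1+k)Mv² = (3/4)Mv².
Energy conservation Mgh = ½(1+k)Mv² gives v = √(2gh/(1+k)) = √(2 × 9.81 × 1.03 / 1.5) = 3.67 m/s.
Then ω = v/R = 3.67 / 0.15 ≈ 24.5 rad/s.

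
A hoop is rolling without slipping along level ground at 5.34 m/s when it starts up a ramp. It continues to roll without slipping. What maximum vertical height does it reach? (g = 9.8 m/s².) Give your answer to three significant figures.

Here I = MR², so the shape factor k = I/(MR²) = 1.
Pure rolling means v = ωR; then KE = ½Mv² + ½I(v/R)² = ½(1+k)Mv² = Mv².
All of this converts to potential energy at the highest point: Mv₀² = Mgh.
Thus h = (1+k)v₀²/(2g) = 2 × 5.34² / (2 × 9.8) ≈ 2.91 m.

h ≈ 2.91 m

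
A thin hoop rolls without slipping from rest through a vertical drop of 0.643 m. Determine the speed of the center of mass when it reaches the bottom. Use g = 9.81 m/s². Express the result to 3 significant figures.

v ≈ 2.51 m/s

For this body I = MR², i.e. k = I/(MR²) = 1.
Rolling without slipping gives ω = v/R, so the total kinetic energy is ½Mv² + ½Iω² = ½(1+k)Mv² = Mv².
Energy conservation: Mgh = Mv², so v = √(2gh/(1+k)) = √(2 × 9.81 × 0.643 / 2) ≈ 2.51 m/s.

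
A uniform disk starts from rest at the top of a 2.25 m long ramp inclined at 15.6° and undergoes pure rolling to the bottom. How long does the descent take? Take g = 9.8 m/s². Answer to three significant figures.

The moment of inertia is (1/2)MR², giving k ≡ I/(MR²) = 0.5.
Along the incline Mg sinθ − f = Ma, and torque about the center fR = Iα = kMR²(a/R) gives f = kMa.
Hence a = g sinθ/(1+k) = 9.8×sin15.6°/1.5 = 1.757 m/s².
With constant a from rest, t = √(2L/a) = √(2·2.25/1.757) ≈ 1.60 s.

t ≈ 1.60 s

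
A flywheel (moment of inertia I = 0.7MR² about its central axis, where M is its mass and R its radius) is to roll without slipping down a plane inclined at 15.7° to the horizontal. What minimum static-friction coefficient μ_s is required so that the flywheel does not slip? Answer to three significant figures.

μ_min ≈ 0.116

Here I = 0.7MR², so the shape factor k = I/(MR²) = 0.7.
Along the incline Mg sinθ − f = Ma, and torque about the center fR = Iα = kMR²(a/R) gives f = kMa.
These give a = g sinθ/(1+k) and the required friction f = kMg sinθ/(1+k).
The normal force is N = Mg cosθ, so μ_min = f/N = k tanθ/(1+k).
μ_min = 0.7 × tan15.7° / 1.7 ≈ 0.116.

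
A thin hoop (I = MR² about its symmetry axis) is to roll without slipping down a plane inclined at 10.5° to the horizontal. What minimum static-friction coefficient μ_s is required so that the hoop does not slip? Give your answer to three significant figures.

μ_min ≈ 0.0927

For this body I = MR², i.e. k = I/(MR²) = 1.
Translational: Mg sinθ − f = Ma. Rotational about the CM: fR = Iα = kMRa, so f = kMa.
These give a = g sinθ/(1+k) and the required friction f = kMg sinθ/(1+k).
With N = Mg cosθ, the no-slip condition f ≤ μN gives μ_min = f/N = k tanθ/(1+k).
μ_min = 1 × tan10.5° / 2 ≈ 0.0927.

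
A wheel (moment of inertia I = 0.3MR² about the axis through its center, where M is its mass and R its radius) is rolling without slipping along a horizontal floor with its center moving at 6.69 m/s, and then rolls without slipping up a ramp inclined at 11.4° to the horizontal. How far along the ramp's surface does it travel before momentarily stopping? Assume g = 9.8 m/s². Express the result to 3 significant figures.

d ≈ 15.0 m

Here I = 0.3MR², so the shape factor k = I/(MR²) = 0.3.
The rolling condition ω = v/R makes the rotational term ½I(v/R)² = ½kMv², so KE_total = ½(1+k)Mv² = (13/20)Mv².
Setting this equal to Mgh gives the vertical rise h = (1+k)v₀²/(2g) = 1.3×6.69²/(2×9.8) = 2.969 m.
Along the incline, d = h/sinθ = 2.969/sin11.4° ≈ 15.0 m.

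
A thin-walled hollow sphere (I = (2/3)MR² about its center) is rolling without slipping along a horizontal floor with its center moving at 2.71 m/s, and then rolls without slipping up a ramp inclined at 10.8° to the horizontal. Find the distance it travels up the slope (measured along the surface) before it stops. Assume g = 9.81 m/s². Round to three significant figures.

d ≈ 3.33 m

With I = (2/3)MR², the ratio k = I/(MR²) is 2/3.
Rolling without slipping gives ω = v/R, so the total kinetic energy is ½Mv² + ½Iω² = ½(1+k)Mv² = (5/6)Mv².
Setting this equal to Mgh gives the vertical rise h = (1+k)v₀²/(2g) = 1.667×2.71²/(2×9.81) = 0.6239 m.
Along the incline, d = h/sinθ = 0.6239/sin10.8° ≈ 3.33 m.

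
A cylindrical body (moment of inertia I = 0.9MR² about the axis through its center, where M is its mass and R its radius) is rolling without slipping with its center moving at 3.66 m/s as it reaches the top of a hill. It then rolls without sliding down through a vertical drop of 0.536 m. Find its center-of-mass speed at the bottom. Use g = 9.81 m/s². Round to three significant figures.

v ≈ 4.35 m/s

With I = 0.9MR², the ratio k = I/(MR²) is 0.9.
Rolling without slipping gives ω = v/R, so the total kinetic energy is ½Mv² + ½Iω² = ½(1+k)Mv² = (19/20)Mv².
Energy conservation: (19/20)Mv₀² + Mgh = (19/20)Mv², so v² = v₀² + 2gh/(1+k).
v = √(3.66² + 2×9.81×0.536/1.9) = √18.93 ≈ 4.35 m/s.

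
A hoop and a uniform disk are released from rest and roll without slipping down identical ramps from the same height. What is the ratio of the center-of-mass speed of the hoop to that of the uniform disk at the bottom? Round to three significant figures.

v_ratio ≈ 0.866

Each satisfies Mgh = ½(1+k)Mv² with k = I/(MR²), so v ∝ 1/√(1+k).
For the hoop k = 1; for the uniform disk k = 0.5.
v₁/v₂ = √((1+k₂)/(1+k₁)) = √(1.5/2) ≈ 0.866.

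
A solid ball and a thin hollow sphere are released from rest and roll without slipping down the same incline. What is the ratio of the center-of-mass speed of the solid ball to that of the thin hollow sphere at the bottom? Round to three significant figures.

Each satisfies Mgh = ½(1+k)Mv² with k = I/(MR²), so v ∝ 1/√(1+k).
For the solid ball k = 0.4; for the thin hollow sphere k = 2/3.
v₁/v₂ = √((1+k₂)/(1+k₁)) = √(1.667/1.4) ≈ 1.09.

v_ratio ≈ 1.09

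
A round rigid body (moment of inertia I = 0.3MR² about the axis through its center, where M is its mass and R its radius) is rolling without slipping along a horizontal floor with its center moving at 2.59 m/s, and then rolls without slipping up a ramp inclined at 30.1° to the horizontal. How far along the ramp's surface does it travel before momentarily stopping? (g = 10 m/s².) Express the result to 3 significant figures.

d ≈ 0.869 m

Here I = 0.3MR², so the shape factor k = I/(MR²) = 0.3.
Since it rolls without slipping, ω = v/R and KE = ½Mv² + ½Iω² = ½(1+k)Mv² = (13/20)Mv².
Setting this equal to Mgh gives the vertical rise h = (1+k)v₀²/(2g) = 1.3×2.59²/(2×10) = 0.436 m.
Along the incline, d = h/sinθ = 0.436/sin30.1° ≈ 0.869 m.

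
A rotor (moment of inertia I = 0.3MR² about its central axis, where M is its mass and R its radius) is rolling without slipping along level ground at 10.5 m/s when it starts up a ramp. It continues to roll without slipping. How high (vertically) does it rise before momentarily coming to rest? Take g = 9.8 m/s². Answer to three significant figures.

h ≈ 7.31 m

The moment of inertia is 0.3MR², giving k ≡ I/(MR²) = 0.3.
Rolling without slipping gives ω = v/R, so the total kinetic energy is ½Mv² + ½Iω² = ½(1+k)Mv² = (13/20)Mv².
At the top the kinetic energy is zero, so (13/20)Mv₀² = Mgh.
Thus h = (1+k)v₀²/(2g) = 1.3 × 10.5² / (2 × 9.8) ≈ 7.31 m.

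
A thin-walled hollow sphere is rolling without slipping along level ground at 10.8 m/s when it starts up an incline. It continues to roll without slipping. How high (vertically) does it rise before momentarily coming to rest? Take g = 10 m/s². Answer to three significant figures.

The moment of inertia is (2/3)MR², giving k ≡ I/(MR²) = 2/3.
Pure rolling means v = ωR; then KE = ½Mv² + ½I(v/R)² = ½(1+k)Mv² = (5/6)Mv².
At the top the kinetic energy is zero, so (5/6)Mv₀² = Mgh.
Thus h = (1+k)v₀²/(2g) = 1.667 × 10.8² / (2 × 10) ≈ 9.72 m.

h ≈ 9.72 m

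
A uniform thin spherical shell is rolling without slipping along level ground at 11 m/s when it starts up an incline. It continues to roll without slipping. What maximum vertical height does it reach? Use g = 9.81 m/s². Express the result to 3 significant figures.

h ≈ 10.3 m

The moment of inertia is (2/3)MR², giving k ≡ I/(MR²) = 2/3.
Rolling without slipping gives ω = v/R, so the total kinetic energy is ½Mv² + ½Iω² = ½(1+k)Mv² = (5/6)Mv².
At the top the kinetic energy is zero, so (5/6)Mv₀² = Mgh.
Thus h = (1+k)v₀²/(2g) = 1.667 × 11² / (2 × 9.81) ≈ 10.3 m.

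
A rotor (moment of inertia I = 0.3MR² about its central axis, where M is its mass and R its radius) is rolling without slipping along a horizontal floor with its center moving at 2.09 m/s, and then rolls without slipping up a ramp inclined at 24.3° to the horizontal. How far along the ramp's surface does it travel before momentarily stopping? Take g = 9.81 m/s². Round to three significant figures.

With I = 0.3MR², the ratio k = I/(MR²) is 0.3.
Pure rolling means v = ωR; then KE = ½Mv² + ½I(v/R)² = ½(1+k)Mv² = (13/20)Mv².
Setting this equal to Mgh gives the vertical rise h = (1+k)v₀²/(2g) = 1.3×2.09²/(2×9.81) = 0.2894 m.
The distance along the slope is d = h/sinθ = 0.2894/sin24.3° ≈ 0.703 m.

d ≈ 0.703 m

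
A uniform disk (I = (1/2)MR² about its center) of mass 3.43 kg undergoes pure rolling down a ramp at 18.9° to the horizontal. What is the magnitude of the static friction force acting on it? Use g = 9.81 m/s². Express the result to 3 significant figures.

f ≈ 3.63 N

With I = (1/2)MR², the ratio k = I/(MR²) is 0.5.
Newton's second law down the slope: Mg sinθ − f = Ma. The torque equation fR = Iα (with α = a/R) gives f = kMa.
Combining, a = g sinθ/(1+k) and f = kMa = kMg sinθ/(1+k).
f = 0.5 × 3.43 × 9.81 × sin18.9° / 1.5 ≈ 3.63 N.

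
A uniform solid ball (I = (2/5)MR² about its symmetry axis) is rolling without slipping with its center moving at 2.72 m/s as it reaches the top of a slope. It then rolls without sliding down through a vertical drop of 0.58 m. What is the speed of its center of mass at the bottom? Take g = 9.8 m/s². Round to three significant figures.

v ≈ 3.94 m/s

Here I = (2/5)MR², so the shape factor k = I/(MR²) = 0.4.
The rolling condition ω = v/R makes the rotational term ½I(v/R)² = ½kMv², so KE_total = ½(1+k)Mv² = (7/10)Mv².
Energy conservation: (7/10)Mv₀² + Mgh = (7/10)Mv², so v² = v₀² + 2gh/(1+k).
v = √(2.72² + 2×9.8×0.58/1.4) = √15.52 ≈ 3.94 m/s.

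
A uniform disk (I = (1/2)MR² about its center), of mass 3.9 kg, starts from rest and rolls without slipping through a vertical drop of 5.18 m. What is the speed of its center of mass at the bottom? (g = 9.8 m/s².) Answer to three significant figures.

With I = (1/2)MR², the ratio k = I/(MR²) is 0.5.
Rolling without slipping gives ω = v/R, so the total kinetic energy is ½Mv² + ½Iω² = ½(1+k)Mv² = (3/4)Mv².
Setting Mgh = (3/4)Mv² gives v = √(2gh/(1+k)) = √(2·9.8·5.18/1.5) ≈ 8.23 m/s.

v ≈ 8.23 m/s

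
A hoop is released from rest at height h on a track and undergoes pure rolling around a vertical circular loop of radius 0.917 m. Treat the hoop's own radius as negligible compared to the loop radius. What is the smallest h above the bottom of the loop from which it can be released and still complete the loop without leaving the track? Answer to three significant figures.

The moment of inertia is MR², giving k ≡ I/(MR²) = 1.
At the top, contact is just lost when gravity alone supplies the centripetal force: Mg = Mv_top²/r, i.e. v_top² = gr.
With ω = v/R, the kinetic energy at speed v is ½(1+k)Mv² = Mv².
Energy conservation from release (height h) to the top (height 2r): Mgh = Mg(2r) + M·gr.
Thus h_min = 2r + (1+k)r/2 = r(2 + 2/2) = 0.917 × 3 ≈ 2.75 m.

h_min ≈ 2.75 m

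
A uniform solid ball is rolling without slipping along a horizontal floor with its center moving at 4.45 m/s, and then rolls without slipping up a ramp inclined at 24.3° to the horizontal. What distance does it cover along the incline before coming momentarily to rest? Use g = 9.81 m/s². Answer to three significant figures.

d ≈ 3.43 m

The moment of inertia is (2/5)MR², giving k ≡ I/(MR²) = 0.4.
The rolling condition ω = v/R makes the rotational term ½I(v/R)² = ½kMv², so KE_total = ½(1+k)Mv² = (7/10)Mv².
Setting this equal to Mgh gives the vertical rise h = (1+k)v₀²/(2g) = 1.4×4.45²/(2×9.81) = 1.413 m.
Along the incline, d = h/sinθ = 1.413/sin24.3° ≈ 3.43 m.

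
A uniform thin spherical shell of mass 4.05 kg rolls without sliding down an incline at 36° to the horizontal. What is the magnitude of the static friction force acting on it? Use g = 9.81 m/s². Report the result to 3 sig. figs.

f ≈ 9.34 N

The moment of inertia is (2/3)MR², giving k ≡ I/(MR²) = 2/3.
Translational: Mg sinθ − f = Ma. Rotational about the CM: fR = Iα = kMRa, so f = kMa.
Combining, a = g sinθ/(1+k) and f = kMa = kMg sinθ/(1+k).
f = (2/3) × 4.05 × 9.81 × sin36° / 1.667 ≈ 9.34 N.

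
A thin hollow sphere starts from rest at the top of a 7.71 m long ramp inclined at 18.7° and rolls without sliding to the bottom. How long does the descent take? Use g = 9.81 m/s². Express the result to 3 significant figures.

t ≈ 2.86 s

The moment of inertia is (2/3)MR², giving k ≡ I/(MR²) = 2/3.
Translational: Mg sinθ − f = Ma. Rotational about the CM: fR = Iα = kMRa, so f = kMa.
Hence a = g sinθ/(1+k) = 9.81×sin18.7°/1.667 = 1.887 m/s².
Starting from rest, L = ½at², so t = √(2L/a) = √(2×7.71/1.887) ≈ 2.86 s.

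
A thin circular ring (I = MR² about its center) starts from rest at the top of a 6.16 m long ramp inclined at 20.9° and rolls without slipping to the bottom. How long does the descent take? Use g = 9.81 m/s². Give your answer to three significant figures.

The moment of inertia is MR², giving k ≡ I/(MR²) = 1.
Translational: Mg sinθ − f = Ma. Rotational about the CM: fR = Iα = kMRa, so f = kMa.
Hence a = g sinθ/(1+k) = 9.81×sin20.9°/2 = 1.75 m/s².
With constant a from rest, t = √(2L/a) = √(2·6.16/1.75) ≈ 2.65 s.

t ≈ 2.65 s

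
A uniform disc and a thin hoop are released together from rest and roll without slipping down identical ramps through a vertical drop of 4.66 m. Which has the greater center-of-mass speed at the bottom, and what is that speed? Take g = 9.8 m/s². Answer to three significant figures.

For rolling without slipping, Mgh = ½(1+k)Mv² where k = I/(MR²), so v = √(2gh/(1+k)).
Uniform disc: k = 0.5, giving v = √(2×9.8×4.66/1.5) = 7.803 m/s.
Thin hoop: k = 1, giving v = √(2×9.8×4.66/2) = 6.758 m/s.
The smaller k wins: the uniform disc, at ≈ 7.80 m/s.

the uniform disc, at v ≈ 7.80 m/s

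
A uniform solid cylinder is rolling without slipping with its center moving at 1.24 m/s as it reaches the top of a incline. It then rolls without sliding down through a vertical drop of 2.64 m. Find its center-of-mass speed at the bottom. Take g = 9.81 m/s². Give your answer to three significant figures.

v ≈ 6.01 m/s

The moment of inertia is (1/2)MR², giving k ≡ I/(MR²) = 0.5.
Pure rolling means v = ωR; then KE = ½Mv² + ½I(v/R)² = ½(1+k)Mv² = (3/4)Mv².
Conserving energy between top and bottom: (3/4)Mv² = (3/4)Mv₀² + Mgh, hence v² = v₀² + 2gh/(1+k).
v = √(1.24² + 2×9.81×2.64/1.5) = √36.07 ≈ 6.01 m/s.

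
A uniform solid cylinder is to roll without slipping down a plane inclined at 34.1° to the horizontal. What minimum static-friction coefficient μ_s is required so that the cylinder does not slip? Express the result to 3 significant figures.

μ_min ≈ 0.226

With I = (1/2)MR², the ratio k = I/(MR²) is 0.5.
Newton's second law down the slope: Mg sinθ − f = Ma. The torque equation fR = Iα (with α = a/R) gives f = kMa.
These give a = g sinθ/(1+k) and the required friction f = kMg sinθ/(1+k).
The normal force is N = Mg cosθ, so μ_min = f/N = k tanθ/(1+k).
μ_min = 0.5 × tan34.1° / 1.5 ≈ 0.226.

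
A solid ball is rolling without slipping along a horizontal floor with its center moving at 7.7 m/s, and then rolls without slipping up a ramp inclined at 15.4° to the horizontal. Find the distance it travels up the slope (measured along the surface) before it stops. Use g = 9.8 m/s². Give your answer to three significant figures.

d ≈ 15.9 m

The moment of inertia is (2/5)MR², giving k ≡ I/(MR²) = 0.4.
Pure rolling means v = ωR; then KE = ½Mv² + ½I(v/R)² = ½(1+k)Mv² = (7/10)Mv².
Setting this equal to Mgh gives the vertical rise h = (1+k)v₀²/(2g) = 1.4×7.7²/(2×9.8) = 4.235 m.
The distance along the slope is d = h/sinθ = 4.235/sin15.4° ≈ 15.9 m.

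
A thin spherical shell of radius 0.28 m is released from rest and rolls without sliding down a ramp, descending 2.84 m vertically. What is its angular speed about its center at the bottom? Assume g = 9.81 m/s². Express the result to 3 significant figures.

The moment of inertia is (2/3)MR², giving k ≡ I/(MR²) = 2/3.
Rolling without slipping gives ω = v/R, so the total kinetic energy is ½Mv² + ½Iω² = ½(1+k)Mv² = (5/6)Mv².
Energy conservation Mgh = ½(1+k)Mv² gives v = √(2gh/(1+k)) = √(2 × 9.81 × 2.84 / 1.667) = 5.782 m/s.
The angular speed follows from ω = v/R = 5.782/0.28 ≈ 20.7 rad/s.

ω ≈ 20.7 rad/s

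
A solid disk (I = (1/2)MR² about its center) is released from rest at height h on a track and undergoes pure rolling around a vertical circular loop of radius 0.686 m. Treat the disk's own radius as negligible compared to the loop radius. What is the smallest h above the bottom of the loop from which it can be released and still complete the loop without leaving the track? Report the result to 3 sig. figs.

h_min ≈ 1.89 m

For this body I = (1/2)MR², i.e. k = I/(MR²) = 0.5.
At the top of the loop, the minimum-contact condition is Mg = Mv_top²/r, so v_top² = gr.
With ω = v/R, the kinetic energy at speed v is ½(1+k)Mv² = (3/4)Mv².
Energy conservation from release (height h) to the top (height 2r): Mgh = Mg(2r) + (3/4)M·gr.
Thus h_min = 2r + (1+k)r/2 = r(2 + 1.5/2) = 0.686 × 2.75 ≈ 1.89 m.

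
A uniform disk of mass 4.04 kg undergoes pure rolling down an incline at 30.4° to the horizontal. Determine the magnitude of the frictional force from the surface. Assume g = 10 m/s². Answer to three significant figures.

f ≈ 6.81 N

Here I = (1/2)MR², so the shape factor k = I/(MR²) = 0.5.
Translational: Mg sinθ − f = Ma. Rotational about the CM: fR = Iα = kMRa, so f = kMa.
Combining, a = g sinθ/(1+k) and f = kMa = kMg sinθ/(1+k).
f = 0.5 × 4.04 × 10 × sin30.4° / 1.5 ≈ 6.81 N.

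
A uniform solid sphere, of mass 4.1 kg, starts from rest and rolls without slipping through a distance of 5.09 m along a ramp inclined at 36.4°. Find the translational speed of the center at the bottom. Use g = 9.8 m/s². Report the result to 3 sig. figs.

For this body I = (2/5)MR², i.e. k = I/(MR²) = 0.4.
Rolling without slipping gives ω = v/R, so the total kinetic energy is ½Mv² + ½Iω² = ½(1+k)Mv² = (7/10)Mv².
The vertical drop is h = L sinθ = 5.09 × sin36.4° = 3.021 m.
Setting Mgh = (7/10)Mv² gives v = √(2gh/(1+k)) = √(2·9.8·3.021/1.4) ≈ 6.50 m/s.

v ≈ 6.50 m/s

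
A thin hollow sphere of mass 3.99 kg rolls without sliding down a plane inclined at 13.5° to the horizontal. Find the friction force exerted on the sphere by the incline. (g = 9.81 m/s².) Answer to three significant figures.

With I = (2/3)MR², the ratio k = I/(MR²) is 2/3.
Along the incline Mg sinθ − f = Ma, and torque about the center fR = Iα = kMR²(a/R) gives f = kMa.
Combining, a = g sinθ/(1+k) and f = kMa = kMg sinθ/(1+k).
f = (2/3) × 3.99 × 9.81 × sin13.5° / 1.667 ≈ 3.65 N.

f ≈ 3.65 N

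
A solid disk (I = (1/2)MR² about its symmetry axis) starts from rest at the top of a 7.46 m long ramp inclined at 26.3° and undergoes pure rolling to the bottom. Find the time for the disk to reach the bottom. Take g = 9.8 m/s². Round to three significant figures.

t ≈ 2.27 s

With I = (1/2)MR², the ratio k = I/(MR²) is 0.5.
Along the incline Mg sinθ − f = Ma, and torque about the center fR = Iα = kMR²(a/R) gives f = kMa.
Hence a = g sinθ/(1+k) = 9.8×sin26.3°/1.5 = 2.895 m/s².
With constant a from rest, t = √(2L/a) = √(2·7.46/2.895) ≈ 2.27 s.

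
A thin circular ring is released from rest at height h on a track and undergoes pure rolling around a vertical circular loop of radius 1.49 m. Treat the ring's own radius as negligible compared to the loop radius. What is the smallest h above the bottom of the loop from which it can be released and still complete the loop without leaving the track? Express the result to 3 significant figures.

For this body I = MR², i.e. k = I/(MR²) = 1.
At the top of the loop, the minimum-contact condition is Mg = Mv_top²/r, so v_top² = gr.
With ω = v/R, the kinetic energy at speed v is ½(1+k)Mv² = Mv².
Energy conservation from release (height h) to the top (height 2r): Mgh = Mg(2r) + M·gr.
Thus h_min = 2r + (1+k)r/2 = r(2 + 2/2) = 1.49 × 3 ≈ 4.47 m.

h_min ≈ 4.47 m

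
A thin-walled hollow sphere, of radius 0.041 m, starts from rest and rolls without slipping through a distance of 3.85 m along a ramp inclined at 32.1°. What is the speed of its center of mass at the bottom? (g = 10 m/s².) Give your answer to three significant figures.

With I = (2/3)MR², the ratio k = I/(MR²) is 2/3.
Rolling without slipping gives ω = v/R, so the total kinetic energy is ½Mv² + ½Iω² = ½(1+k)Mv² = (5/6)Mv².
The vertical drop is h = L sinθ = 3.85 × sin32.1° = 2.046 m.
Energy conservation: Mgh = (5/6)Mv², so v = √(2gh/(1+k)) = √(2 × 10 × 2.046 / 1.667) ≈ 4.95 m/s.

v ≈ 4.95 m/s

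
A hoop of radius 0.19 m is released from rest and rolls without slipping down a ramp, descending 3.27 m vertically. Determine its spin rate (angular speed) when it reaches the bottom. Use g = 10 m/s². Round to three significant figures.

With I = MR², the ratio k = I/(MR²) is 1.
The rolling condition ω = v/R makes the rotational term ½I(v/R)² = ½kMv², so KE_total = ½(1+k)Mv² = Mv².
Energy conservation Mgh = ½(1+k)Mv² gives v = √(2gh/(1+k)) = √(2 × 10 × 3.27 / 2) = 5.718 m/s.
The angular speed follows from ω = v/R = 5.718/0.19 ≈ 30.1 rad/s.

ω ≈ 30.1 rad/s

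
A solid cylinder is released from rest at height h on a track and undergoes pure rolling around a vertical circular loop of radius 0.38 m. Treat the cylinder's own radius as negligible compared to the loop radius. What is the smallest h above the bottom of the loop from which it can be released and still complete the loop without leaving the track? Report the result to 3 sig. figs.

For this body I = (1/2)MR², i.e. k = I/(MR²) = 0.5.
At the top, contact is just lost when gravity alone supplies the centripetal force: Mg = Mv_top²/r, i.e. v_top² = gr.
With ω = v/R, the kinetic energy at speed v is ½(1+k)Mv² = (3/4)Mv².
Energy conservation from release (height h) to the top (height 2r): Mgh = Mg(2r) + (3/4)M·gr.
Thus h_min = 2r + (1+k)r/2 = r(2 + 1.5/2) = 0.38 × 2.75 ≈ 1.05 m.

h_min ≈ 1.05 m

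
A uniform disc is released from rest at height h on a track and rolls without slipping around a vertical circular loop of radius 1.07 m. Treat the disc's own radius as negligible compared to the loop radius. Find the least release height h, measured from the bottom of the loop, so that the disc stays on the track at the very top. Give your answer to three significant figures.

Here I = (1/2)MR², so the shape factor k = I/(MR²) = 0.5.
At the top, contact is just lost when gravity alone supplies the centripetal force: Mg = Mv_top²/r, i.e. v_top² = gr.
With ω = v/R, the kinetic energy at speed v is ½(1+k)Mv² = (3/4)Mv².
Energy conservation from release (height h) to the top (height 2r): Mgh = Mg(2r) + (3/4)M·gr.
Thus h_min = 2r + (1+k)r/2 = r(2 + 1.5/2) = 1.07 × 2.75 ≈ 2.94 m.

h_min ≈ 2.94 m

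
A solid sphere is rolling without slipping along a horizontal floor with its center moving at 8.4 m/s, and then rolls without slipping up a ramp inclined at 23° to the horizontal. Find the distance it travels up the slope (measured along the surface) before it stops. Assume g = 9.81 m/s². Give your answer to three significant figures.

With I = (2/5)MR², the ratio k = I/(MR²) is 0.4.
Since it rolls without slipping, ω = v/R and KE = ½Mv² + ½Iω² = ½(1+k)Mv² = (7/10)Mv².
Setting this equal to Mgh gives the vertical rise h = (1+k)v₀²/(2g) = 1.4×8.4²/(2×9.81) = 5.035 m.
The distance along the slope is d = h/sinθ = 5.035/sin23° ≈ 12.9 m.

d ≈ 12.9 m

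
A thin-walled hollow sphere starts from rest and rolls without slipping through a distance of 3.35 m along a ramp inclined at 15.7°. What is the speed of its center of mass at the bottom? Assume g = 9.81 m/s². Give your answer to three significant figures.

v ≈ 3.27 m/s

The moment of inertia is (2/3)MR², giving k ≡ I/(MR²) = 2/3.
The rolling condition ω = v/R makes the rotational term ½I(v/R)² = ½kMv², so KE_total = ½(1+k)Mv² = (5/6)Mv².
The vertical drop is h = L sinθ = 3.35 × sin15.7° = 0.9065 m.
Energy conservation: Mgh = (5/6)Mv², so v = √(2gh/(1+k)) = √(2 × 9.81 × 0.9065 / 1.667) ≈ 3.27 m/s.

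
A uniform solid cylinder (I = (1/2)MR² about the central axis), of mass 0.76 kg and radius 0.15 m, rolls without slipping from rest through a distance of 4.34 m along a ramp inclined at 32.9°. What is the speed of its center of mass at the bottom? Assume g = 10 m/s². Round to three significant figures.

v ≈ 5.61 m/s

With I = (1/2)MR², the ratio k = I/(MR²) is 0.5.
Since it rolls without slipping, ω = v/R and KE = ½Mv² + ½Iω² = ½(1+k)Mv² = (3/4)Mv².
The vertical drop is h = L sinθ = 4.34 × sin32.9° = 2.357 m.
Setting Mgh = (3/4)Mv² gives v = √(2gh/(1+k)) = √(2·10·2.357/1.5) ≈ 5.61 m/s.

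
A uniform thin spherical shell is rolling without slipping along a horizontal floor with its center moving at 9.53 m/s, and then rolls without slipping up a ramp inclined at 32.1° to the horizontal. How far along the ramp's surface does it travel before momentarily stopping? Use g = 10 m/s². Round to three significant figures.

d ≈ 14.2 m

For this body I = (2/3)MR², i.e. k = I/(MR²) = 2/3.
Rolling without slipping gives ω = v/R, so the total kinetic energy is ½Mv² + ½Iω² = ½(1+k)Mv² = (5/6)Mv².
Setting this equal to Mgh gives the vertical rise h = (1+k)v₀²/(2g) = 1.667×9.53²/(2×10) = 7.568 m.
The distance along the slope is d = h/sinθ = 7.568/sin32.1° ≈ 14.2 m.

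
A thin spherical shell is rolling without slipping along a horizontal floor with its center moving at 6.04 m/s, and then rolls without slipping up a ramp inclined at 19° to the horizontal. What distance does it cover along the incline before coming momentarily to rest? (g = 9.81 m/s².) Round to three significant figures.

d ≈ 9.52 m

The moment of inertia is (2/3)MR², giving k ≡ I/(MR²) = 2/3.
The rolling condition ω = v/R makes the rotational term ½I(v/R)² = ½kMv², so KE_total = ½(1+k)Mv² = (5/6)Mv².
Setting this equal to Mgh gives the vertical rise h = (1+k)v₀²/(2g) = 1.667×6.04²/(2×9.81) = 3.099 m.
The distance along the slope is d = h/sinθ = 3.099/sin19° ≈ 9.52 m.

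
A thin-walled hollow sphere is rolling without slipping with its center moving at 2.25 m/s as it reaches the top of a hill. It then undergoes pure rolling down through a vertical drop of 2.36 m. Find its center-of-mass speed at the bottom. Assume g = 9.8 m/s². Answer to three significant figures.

The moment of inertia is (2/3)MR², giving k ≡ I/(MR²) = 2/3.
Since it rolls without slipping, ω = v/R and KE = ½Mv² + ½Iω² = ½(1+k)Mv² = (5/6)Mv².
Conserving energy between top and bottom: (5/6)Mv² = (5/6)Mv₀² + Mgh, hence v² = v₀² + 2gh/(1+k).
v = √(2.25² + 2×9.8×2.36/1.667) = √32.82 ≈ 5.73 m/s.

v ≈ 5.73 m/s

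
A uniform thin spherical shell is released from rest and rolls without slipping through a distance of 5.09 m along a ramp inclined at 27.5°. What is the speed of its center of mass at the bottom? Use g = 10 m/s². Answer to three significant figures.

For this body I = (2/3)MR², i.e. k = I/(MR²) = 2/3.
Pure rolling means v = ωR; then KE = ½Mv² + ½I(v/R)² = ½(1+k)Mv² = (5/6)Mv².
The vertical drop is h = L sinθ = 5.09 × sin27.5° = 2.35 m.
Setting Mgh = (5/6)Mv² gives v = √(2gh/(1+k)) = √(2·10·2.35/1.667) ≈ 5.31 m/s.

v ≈ 5.31 m/s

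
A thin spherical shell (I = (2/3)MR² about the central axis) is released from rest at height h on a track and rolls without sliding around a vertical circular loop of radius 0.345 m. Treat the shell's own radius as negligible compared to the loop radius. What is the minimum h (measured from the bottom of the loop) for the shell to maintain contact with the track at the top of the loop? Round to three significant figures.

h_min ≈ 0.978 m

With I = (2/3)MR², the ratio k = I/(MR²) is 2/3.
At the top of the loop, the minimum-contact condition is Mg = Mv_top²/r, so v_top² = gr.
With ω = v/R, the kinetic energy at speed v is ½(1+k)Mv² = (5/6)Mv².
Energy conservation from release (height h) to the top (height 2r): Mgh = Mg(2r) + (5/6)M·gr.
Thus h_min = 2r + (1+k)r/2 = r(2 + 1.667/2) = 0.345 × 2.833 ≈ 0.978 m.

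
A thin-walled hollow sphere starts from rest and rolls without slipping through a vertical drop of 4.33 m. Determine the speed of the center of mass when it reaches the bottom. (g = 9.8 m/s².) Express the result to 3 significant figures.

The moment of inertia is (2/3)MR², giving k ≡ I/(MR²) = 2/3.
The rolling condition ω = v/R makes the rotational term ½I(v/R)² = ½kMv², so KE_total = ½(1+k)Mv² = (5/6)Mv².
Energy conservation: Mgh = (5/6)Mv², so v = √(2gh/(1+k)) = √(2 × 9.8 × 4.33 / 1.667) ≈ 7.14 m/s.

v ≈ 7.14 m/s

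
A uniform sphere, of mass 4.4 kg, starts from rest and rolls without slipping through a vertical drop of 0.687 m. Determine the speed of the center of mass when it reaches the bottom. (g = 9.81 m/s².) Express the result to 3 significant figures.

Here I = (2/5)MR², so the shape factor k = I/(MR²) = 0.4.
The rolling condition ω = v/R makes the rotational term ½I(v/R)² = ½kMv², so KE_total = ½(1+k)Mv² = (7/10)Mv².
Energy conservation: Mgh = (7/10)Mv², so v = √(2gh/(1+k)) = √(2 × 9.81 × 0.687 / 1.4) ≈ 3.10 m/s.

v ≈ 3.10 m/s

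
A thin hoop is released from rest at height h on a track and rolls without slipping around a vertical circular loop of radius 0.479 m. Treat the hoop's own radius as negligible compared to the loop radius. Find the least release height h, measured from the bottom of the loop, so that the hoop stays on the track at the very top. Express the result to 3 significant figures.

With I = MR², the ratio k = I/(MR²) is 1.
At the top, contact is just lost when gravity alone supplies the centripetal force: Mg = Mv_top²/r, i.e. v_top² = gr.
With ω = v/R, the kinetic energy at speed v is ½(1+k)Mv² = Mv².
Energy conservation from release (height h) to the top (height 2r): Mgh = Mg(2r) + M·gr.
Thus h_min = 2r + (1+k)r/2 = r(2 + 2/2) = 0.479 × 3 ≈ 1.44 m.

h_min ≈ 1.44 m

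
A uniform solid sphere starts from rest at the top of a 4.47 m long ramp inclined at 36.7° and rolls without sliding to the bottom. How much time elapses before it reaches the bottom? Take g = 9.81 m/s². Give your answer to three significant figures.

t ≈ 1.46 s

Here I = (2/5)MR², so the shape factor k = I/(MR²) = 0.4.
Translational: Mg sinθ − f = Ma. Rotational about the CM: fR = Iα = kMRa, so f = kMa.
Hence a = g sinθ/(1+k) = 9.81×sin36.7°/1.4 = 4.188 m/s².
Starting from rest, L = ½at², so t = √(2L/a) = √(2×4.47/4.188) ≈ 1.46 s.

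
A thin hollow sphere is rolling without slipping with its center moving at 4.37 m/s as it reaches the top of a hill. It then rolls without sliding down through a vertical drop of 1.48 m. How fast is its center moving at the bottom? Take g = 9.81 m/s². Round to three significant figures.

v ≈ 6.04 m/s

The moment of inertia is (2/3)MR², giving k ≡ I/(MR²) = 2/3.
Since it rolls without slipping, ω = v/R and KE = ½Mv² + ½Iω² = ½(1+k)Mv² = (5/6)Mv².
Energy conservation: (5/6)Mv₀² + Mgh = (5/6)Mv², so v² = v₀² + 2gh/(1+k).
v = √(4.37² + 2×9.81×1.48/1.667) = √36.52 ≈ 6.04 m/s.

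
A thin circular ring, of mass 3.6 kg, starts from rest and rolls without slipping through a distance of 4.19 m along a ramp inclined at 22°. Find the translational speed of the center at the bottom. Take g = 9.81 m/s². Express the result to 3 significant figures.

Here I = MR², so the shape factor k = I/(MR²) = 1.
The rolling condition ω = v/R makes the rotational term ½I(v/R)² = ½kMv², so KE_total = ½(1+k)Mv² = Mv².
The vertical drop is h = L sinθ = 4.19 × sin22° = 1.57 m.
Setting Mgh = Mv² gives v = √(2gh/(1+k)) = √(2·9.81·1.57/2) ≈ 3.92 m/s.

v ≈ 3.92 m/s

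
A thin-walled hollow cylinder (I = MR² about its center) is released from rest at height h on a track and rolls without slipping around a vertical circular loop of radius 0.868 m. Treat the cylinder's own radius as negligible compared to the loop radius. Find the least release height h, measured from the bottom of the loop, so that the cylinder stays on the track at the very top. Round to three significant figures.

h_min ≈ 2.60 m

The moment of inertia is MR², giving k ≡ I/(MR²) = 1.
At the top of the loop, the minimum-contact condition is Mg = Mv_top²/r, so v_top² = gr.
With ω = v/R, the kinetic energy at speed v is ½(1+k)Mv² = Mv².
Energy conservation from release (height h) to the top (height 2r): Mgh = Mg(2r) + M·gr.
Thus h_min = 2r + (1+k)r/2 = r(2 + 2/2) = 0.868 × 3 ≈ 2.60 m.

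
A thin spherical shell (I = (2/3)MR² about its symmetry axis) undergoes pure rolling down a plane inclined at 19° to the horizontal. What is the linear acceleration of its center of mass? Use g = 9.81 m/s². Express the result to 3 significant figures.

a ≈ 1.92 m/s²

With I = (2/3)MR², the ratio k = I/(MR²) is 2/3.
Translational: Mg sinθ − f = Ma. Rotational about the CM: fR = Iα = kMRa, so f = kMa.
Eliminating f: Mg sinθ = (1+k)Ma, so a = g sinθ/(1+k) = 9.81 × sin19° / 1.667 ≈ 1.92 m/s².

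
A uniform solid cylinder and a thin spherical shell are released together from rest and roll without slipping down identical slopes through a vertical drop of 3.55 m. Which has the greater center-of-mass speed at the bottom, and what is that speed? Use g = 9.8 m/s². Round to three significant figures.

the uniform solid cylinder, at v ≈ 6.81 m/s

For rolling without slipping, Mgh = ½(1+k)Mv² where k = I/(MR²), so v = √(2gh/(1+k)).
Uniform solid cylinder: k = 0.5, giving v = √(2×9.8×3.55/1.5) = 6.811 m/s.
Thin spherical shell: k = 2/3, giving v = √(2×9.8×3.55/1.667) = 6.461 m/s.
The smaller k wins: the uniform solid cylinder, at ≈ 6.81 m/s.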